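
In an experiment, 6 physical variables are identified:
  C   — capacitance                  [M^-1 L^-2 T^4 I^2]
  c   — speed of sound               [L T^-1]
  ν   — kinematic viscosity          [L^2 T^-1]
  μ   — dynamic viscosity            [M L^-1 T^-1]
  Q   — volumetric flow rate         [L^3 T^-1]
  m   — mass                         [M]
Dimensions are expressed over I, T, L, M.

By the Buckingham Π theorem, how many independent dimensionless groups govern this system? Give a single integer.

2

Exponent matrix [I,T,L,M] × [C,c,ν,μ,Q,m]:
  I: [ 2  0  0  0  0  0]
  T: [ 4 -1 -1 -1 -1  0]
  L: [-2  1  2 -1  3  0]
  M: [-1  0  0  1  0  1]
RREF → pivots at {C,c,ν,μ} ⇒ r = 4
6 vars − rank 4 = 2 Π groups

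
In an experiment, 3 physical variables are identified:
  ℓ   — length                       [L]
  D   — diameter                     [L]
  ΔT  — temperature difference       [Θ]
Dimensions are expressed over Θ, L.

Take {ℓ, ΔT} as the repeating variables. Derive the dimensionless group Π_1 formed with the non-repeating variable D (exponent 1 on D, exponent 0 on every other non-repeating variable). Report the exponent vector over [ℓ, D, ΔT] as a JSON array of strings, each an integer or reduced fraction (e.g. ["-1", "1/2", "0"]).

["-1", "1", "0"]

Exponent matrix [Θ,L] × [ℓ,D,ΔT]:
  Θ: [ 0  0  1]
  L: [ 1  1  0]
RREF → pivots at {ℓ,ΔT} ⇒ r = 2
Pivot set = {ℓ,ΔT}, free = {D}
RREF:
  r0: [   1    1    0]
  r1: [   0    0    1]
Fix exponent of D at 1; solve each RREF row for its pivot's exponent:
  r0: exp(ℓ) + (1)·1 = 0 ⇒ exp(ℓ) = -1
  r1: exp(ΔT) + (0)·1 = 0 ⇒ exp(ΔT) = 0
Π_1 = ℓ^-1 · D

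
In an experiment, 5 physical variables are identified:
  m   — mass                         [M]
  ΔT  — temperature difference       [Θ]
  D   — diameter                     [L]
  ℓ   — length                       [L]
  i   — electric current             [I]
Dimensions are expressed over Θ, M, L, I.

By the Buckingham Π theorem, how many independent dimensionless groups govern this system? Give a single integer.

Write exponents as rows Θ,M,L,I / cols m,ΔT,D,ℓ,i:
  Θ: [ 0  1  0  0  0]
  M: [ 1  0  0  0  0]
  L: [ 0  0  1  1  0]
  I: [ 0  0  0  0  1]
Row reduction gives pivot columns m,ΔT,D,i; rank = 4
n=5, r=4 ⇒ 1 dimensionless group

1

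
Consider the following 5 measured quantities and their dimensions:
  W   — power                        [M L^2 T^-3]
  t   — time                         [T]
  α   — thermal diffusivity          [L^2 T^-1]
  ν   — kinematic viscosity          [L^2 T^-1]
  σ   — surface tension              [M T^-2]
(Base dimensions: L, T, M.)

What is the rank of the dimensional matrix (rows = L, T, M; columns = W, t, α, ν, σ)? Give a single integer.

Exponent matrix [L,T,M] × [W,t,α,ν,σ]:
  L: [ 2  0  2  2  0]
  T: [-3  1 -1 -1 -2]
  M: [ 1  0  0  0  1]
Row reduction gives pivot columns W,t,α; rank = 3

3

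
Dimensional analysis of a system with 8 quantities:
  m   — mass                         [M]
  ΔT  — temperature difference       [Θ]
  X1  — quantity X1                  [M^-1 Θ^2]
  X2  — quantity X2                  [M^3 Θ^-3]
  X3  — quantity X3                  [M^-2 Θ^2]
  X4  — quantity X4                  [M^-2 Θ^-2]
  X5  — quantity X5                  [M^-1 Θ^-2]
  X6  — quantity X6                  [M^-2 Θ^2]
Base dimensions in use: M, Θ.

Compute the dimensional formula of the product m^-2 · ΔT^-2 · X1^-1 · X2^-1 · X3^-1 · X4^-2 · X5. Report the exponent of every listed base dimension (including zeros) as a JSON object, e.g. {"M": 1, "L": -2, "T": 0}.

{"M": 1, "Θ": -1}

Dimensional matrix (M×Θ by m×ΔT×X1×X2×X3×X4×X5×X6):
  M: [ 1  0 -1  3 -2 -2 -1 -2]
  Θ: [ 0  1  2 -3  2 -2 -2  2]
  [M]: (-2)·1+(-2)·0+(-1)·-1+(-1)·3+(-1)·-2+(-2)·-2+(1)·-1 = 1
  [Θ]: (-2)·0+(-2)·1+(-1)·2+(-1)·-3+(-1)·2+(-2)·-2+(1)·-2 = -1
⇒ M Θ^-1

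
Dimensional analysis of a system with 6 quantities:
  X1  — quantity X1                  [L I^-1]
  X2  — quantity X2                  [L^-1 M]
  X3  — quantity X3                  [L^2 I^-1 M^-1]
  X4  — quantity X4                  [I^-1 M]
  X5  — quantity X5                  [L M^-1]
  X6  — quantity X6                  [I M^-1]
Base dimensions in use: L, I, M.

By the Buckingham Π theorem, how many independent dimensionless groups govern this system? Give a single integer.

4

Dimensional matrix (L×I×M by X1×X2×X3×X4×X5×X6):
  L: [ 1 -1  2  0  1  0]
  I: [-1  0 -1 -1  0  1]
  M: [ 0  1 -1  1 -1 -1]
Echelon form has 2 nonzero rows (pivots: X1,X2)
Π count = n − r = 6 − 2 = 4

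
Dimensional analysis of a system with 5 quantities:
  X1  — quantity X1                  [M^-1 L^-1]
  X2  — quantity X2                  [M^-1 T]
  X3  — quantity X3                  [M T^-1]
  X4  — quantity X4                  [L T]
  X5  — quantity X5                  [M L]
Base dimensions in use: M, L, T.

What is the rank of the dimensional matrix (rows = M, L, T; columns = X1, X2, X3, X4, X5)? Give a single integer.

2

Dimensional matrix (M×L×T by X1×X2×X3×X4×X5):
  M: [-1 -1  1  0  1]
  L: [-1  0  0  1  1]
  T: [ 0  1 -1  1  0]
Row reduction gives pivot columns X1,X2; rank = 2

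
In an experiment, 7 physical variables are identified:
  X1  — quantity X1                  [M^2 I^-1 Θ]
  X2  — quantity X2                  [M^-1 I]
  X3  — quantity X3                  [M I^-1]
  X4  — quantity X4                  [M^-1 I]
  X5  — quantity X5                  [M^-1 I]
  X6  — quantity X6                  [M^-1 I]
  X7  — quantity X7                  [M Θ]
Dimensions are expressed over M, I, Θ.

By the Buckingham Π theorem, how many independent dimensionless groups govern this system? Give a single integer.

Dimensional matrix (M×I×Θ by X1×X2×X3×X4×X5×X6×X7):
  M: [ 2 -1  1 -1 -1 -1  1]
  I: [-1  1 -1  1  1  1  0]
  Θ: [ 1  0  0  0  0  0  1]
Row reduction gives pivot columns X1,X2; rank = 2
Π count = n − r = 7 − 2 = 5

5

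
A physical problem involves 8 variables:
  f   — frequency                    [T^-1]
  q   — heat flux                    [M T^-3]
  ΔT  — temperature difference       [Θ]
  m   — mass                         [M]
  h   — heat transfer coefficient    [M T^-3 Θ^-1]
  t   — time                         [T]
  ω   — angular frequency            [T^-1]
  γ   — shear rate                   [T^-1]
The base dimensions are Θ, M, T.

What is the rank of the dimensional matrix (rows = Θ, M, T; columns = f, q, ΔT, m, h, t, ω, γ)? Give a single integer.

Write exponents as rows Θ,M,T / cols f,q,ΔT,m,h,t,ω,γ:
  Θ: [ 0  0  1  0 -1  0  0  0]
  M: [ 0  1  0  1  1  0  0  0]
  T: [-1 -3  0  0 -3  1 -1 -1]
Echelon form has 3 nonzero rows (pivots: f,q,ΔT)

3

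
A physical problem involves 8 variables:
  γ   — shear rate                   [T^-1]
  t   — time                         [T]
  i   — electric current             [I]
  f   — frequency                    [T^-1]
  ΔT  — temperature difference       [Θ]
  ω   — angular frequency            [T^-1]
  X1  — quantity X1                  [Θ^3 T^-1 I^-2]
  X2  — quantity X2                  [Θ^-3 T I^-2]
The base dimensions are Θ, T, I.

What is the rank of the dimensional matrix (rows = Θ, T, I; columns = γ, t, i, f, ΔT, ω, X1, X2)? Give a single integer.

3

Exponent matrix [Θ,T,I] × [γ,t,i,f,ΔT,ω,X1,X2]:
  Θ: [ 0  0  0  0  1  0  3 -3]
  T: [-1  1  0 -1  0 -1 -1  1]
  I: [ 0  0  1  0  0  0 -2 -2]
Row reduction gives pivot columns γ,i,ΔT; rank = 3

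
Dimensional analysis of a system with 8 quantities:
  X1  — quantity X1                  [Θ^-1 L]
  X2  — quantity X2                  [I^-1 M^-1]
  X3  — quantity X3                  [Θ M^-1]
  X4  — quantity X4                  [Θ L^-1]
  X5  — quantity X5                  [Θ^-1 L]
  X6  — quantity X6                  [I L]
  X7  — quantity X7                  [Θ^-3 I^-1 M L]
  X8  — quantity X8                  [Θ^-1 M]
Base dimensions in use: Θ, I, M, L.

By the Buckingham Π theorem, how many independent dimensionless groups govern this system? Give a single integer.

Exponent matrix [Θ,I,M,L] × [X1,X2,X3,X4,X5,X6,X7,X8]:
  Θ: [-1  0  1  1 -1  0 -3 -1]
  I: [ 0 -1  0  0  0  1 -1  0]
  M: [ 0 -1 -1  0  0  0  1  1]
  L: [ 1  0  0 -1  1  1  1  0]
RREF → pivots at {X1,X2,X3} ⇒ r = 3
8 vars − rank 3 = 5 Π groups

5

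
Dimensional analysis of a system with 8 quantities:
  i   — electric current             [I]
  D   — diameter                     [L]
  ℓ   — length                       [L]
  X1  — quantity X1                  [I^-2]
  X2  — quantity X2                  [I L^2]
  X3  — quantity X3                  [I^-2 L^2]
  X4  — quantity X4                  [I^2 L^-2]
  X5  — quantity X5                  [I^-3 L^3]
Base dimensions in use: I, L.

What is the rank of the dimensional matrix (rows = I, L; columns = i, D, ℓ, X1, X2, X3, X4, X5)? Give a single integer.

2

Write exponents as rows I,L / cols i,D,ℓ,X1,X2,X3,X4,X5:
  I: [ 1  0  0 -2  1 -2  2 -3]
  L: [ 0  1  1  0  2  2 -2  3]
RREF → pivots at {i,D} ⇒ r = 2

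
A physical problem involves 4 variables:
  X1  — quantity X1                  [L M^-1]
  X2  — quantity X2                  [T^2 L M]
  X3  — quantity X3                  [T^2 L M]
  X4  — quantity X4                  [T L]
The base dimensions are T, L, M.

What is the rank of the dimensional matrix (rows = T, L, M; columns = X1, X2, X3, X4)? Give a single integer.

Dimensional matrix (T×L×M by X1×X2×X3×X4):
  T: [ 0  2  2  1]
  L: [ 1  1  1  1]
  M: [-1  1  1  0]
RREF → pivots at {X1,X2} ⇒ r = 2

2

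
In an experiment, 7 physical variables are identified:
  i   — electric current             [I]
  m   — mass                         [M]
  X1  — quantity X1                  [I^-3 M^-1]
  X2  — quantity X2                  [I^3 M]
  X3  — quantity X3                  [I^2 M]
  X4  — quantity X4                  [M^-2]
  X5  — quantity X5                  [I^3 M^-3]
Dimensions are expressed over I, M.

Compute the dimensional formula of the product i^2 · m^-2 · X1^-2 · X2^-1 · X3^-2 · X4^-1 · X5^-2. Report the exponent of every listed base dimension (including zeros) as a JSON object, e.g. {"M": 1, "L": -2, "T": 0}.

Dimensional matrix (I×M by i×m×X1×X2×X3×X4×X5):
  I: [ 1  0 -3  3  2  0  3]
  M: [ 0  1 -1  1  1 -2 -3]
  [I]: (2)·1+(-2)·0+(-2)·-3+(-1)·3+(-2)·2+(-1)·0+(-2)·3 = -5
  [M]: (2)·0+(-2)·1+(-2)·-1+(-1)·1+(-2)·1+(-1)·-2+(-2)·-3 = 5
⇒ I^-5 M^5

{"I": -5, "M": 5}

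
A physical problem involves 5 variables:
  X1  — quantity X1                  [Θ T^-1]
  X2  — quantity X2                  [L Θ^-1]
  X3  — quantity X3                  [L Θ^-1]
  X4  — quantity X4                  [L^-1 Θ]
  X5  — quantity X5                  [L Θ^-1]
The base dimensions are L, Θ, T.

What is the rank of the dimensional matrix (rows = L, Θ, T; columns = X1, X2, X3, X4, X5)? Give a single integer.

Exponent matrix [L,Θ,T] × [X1,X2,X3,X4,X5]:
  L: [ 0  1  1 -1  1]
  Θ: [ 1 -1 -1  1 -1]
  T: [-1  0  0  0  0]
Echelon form has 2 nonzero rows (pivots: X1,X2)

2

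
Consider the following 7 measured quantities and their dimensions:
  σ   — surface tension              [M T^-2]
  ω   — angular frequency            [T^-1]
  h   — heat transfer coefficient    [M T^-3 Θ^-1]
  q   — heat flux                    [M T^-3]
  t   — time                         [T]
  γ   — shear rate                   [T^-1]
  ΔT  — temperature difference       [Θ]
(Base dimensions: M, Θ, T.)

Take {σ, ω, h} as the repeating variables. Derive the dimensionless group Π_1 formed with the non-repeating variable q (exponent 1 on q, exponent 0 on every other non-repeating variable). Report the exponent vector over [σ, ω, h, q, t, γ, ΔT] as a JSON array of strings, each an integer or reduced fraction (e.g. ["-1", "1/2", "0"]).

["-1", "-1", "0", "1", "0", "0", "0"]

Dimensional matrix (M×Θ×T by σ×ω×h×q×t×γ×ΔT):
  M: [ 1  0  1  1  0  0  0]
  Θ: [ 0  0 -1  0  0  0  1]
  T: [-2 -1 -3 -3  1 -1  0]
Echelon form has 3 nonzero rows (pivots: σ,ω,h)
Repeat: σ,ω,h; free: q,t,γ,ΔT
RREF:
  r0: [   1    0    0    1    0    0    1]
  r1: [   0    1    0    1   -1    1    1]
  r2: [   0    0    1    0    0    0   -1]
Fix exponent of q at 1, t at 0, γ at 0, ΔT at 0; solve each RREF row for its pivot's exponent:
  r0: exp(σ) + (1)·1 = 0 ⇒ exp(σ) = -1
  r1: exp(ω) + (1)·1 = 0 ⇒ exp(ω) = -1
  r2: exp(h) + (0)·1 = 0 ⇒ exp(h) = 0
Π_1 = σ^-1 · ω^-1 · q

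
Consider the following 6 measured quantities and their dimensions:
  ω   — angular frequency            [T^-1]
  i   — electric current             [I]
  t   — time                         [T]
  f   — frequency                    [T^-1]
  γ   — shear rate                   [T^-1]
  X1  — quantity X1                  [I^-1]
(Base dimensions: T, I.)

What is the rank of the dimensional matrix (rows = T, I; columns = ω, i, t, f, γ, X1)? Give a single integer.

2

Dimensional matrix (T×I by ω×i×t×f×γ×X1):
  T: [-1  0  1 -1 -1  0]
  I: [ 0  1  0  0  0 -1]
Echelon form has 2 nonzero rows (pivots: ω,i)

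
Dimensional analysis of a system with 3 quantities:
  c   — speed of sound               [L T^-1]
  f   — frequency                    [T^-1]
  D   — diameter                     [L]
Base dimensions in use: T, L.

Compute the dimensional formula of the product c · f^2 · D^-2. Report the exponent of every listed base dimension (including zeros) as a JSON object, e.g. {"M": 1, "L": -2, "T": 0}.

{"T": -3, "L": -1}

Exponent matrix [T,L] × [c,f,D]:
  T: [-1 -1  0]
  L: [ 1  0  1]
  [T]: (1)·-1+(2)·-1+(-2)·0 = -3
  [L]: (1)·1+(2)·0+(-2)·1 = -1
⇒ T^-3 L^-1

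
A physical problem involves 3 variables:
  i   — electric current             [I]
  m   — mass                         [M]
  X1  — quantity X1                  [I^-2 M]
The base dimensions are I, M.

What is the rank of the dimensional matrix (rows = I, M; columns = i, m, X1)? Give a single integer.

Write exponents as rows I,M / cols i,m,X1:
  I: [ 1  0 -2]
  M: [ 0  1  1]
Row reduction gives pivot columns i,m; rank = 2

2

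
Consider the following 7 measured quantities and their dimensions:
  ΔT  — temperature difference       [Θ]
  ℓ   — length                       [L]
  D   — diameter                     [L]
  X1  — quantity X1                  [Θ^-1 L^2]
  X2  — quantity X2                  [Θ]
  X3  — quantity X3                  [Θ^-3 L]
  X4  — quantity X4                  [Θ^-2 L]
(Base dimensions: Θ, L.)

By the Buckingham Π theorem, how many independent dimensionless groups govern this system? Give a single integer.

5

Write exponents as rows Θ,L / cols ΔT,ℓ,D,X1,X2,X3,X4:
  Θ: [ 1  0  0 -1  1 -3 -2]
  L: [ 0  1  1  2  0  1  1]
Row reduction gives pivot columns ΔT,ℓ; rank = 2
Π count = n − r = 7 − 2 = 5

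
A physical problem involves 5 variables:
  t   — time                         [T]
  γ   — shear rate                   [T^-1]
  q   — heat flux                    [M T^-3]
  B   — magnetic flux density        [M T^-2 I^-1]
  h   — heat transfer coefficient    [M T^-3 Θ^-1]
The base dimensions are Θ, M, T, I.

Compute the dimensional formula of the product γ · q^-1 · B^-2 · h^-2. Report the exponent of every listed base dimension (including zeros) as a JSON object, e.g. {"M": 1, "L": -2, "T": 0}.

{"Θ": 2, "M": -5, "T": 12, "I": 2}

Dimensional matrix (Θ×M×T×I by t×γ×q×B×h):
  Θ: [ 0  0  0  0 -1]
  M: [ 0  0  1  1  1]
  T: [ 1 -1 -3 -2 -3]
  I: [ 0  0  0 -1  0]
  [Θ]: (1)·0+(-1)·0+(-2)·0+(-2)·-1 = 2
  [M]: (1)·0+(-1)·1+(-2)·1+(-2)·1 = -5
  [T]: (1)·-1+(-1)·-3+(-2)·-2+(-2)·-3 = 12
  [I]: (1)·0+(-1)·0+(-2)·-1+(-2)·0 = 2
⇒ Θ^2 M^-5 T^12 I^2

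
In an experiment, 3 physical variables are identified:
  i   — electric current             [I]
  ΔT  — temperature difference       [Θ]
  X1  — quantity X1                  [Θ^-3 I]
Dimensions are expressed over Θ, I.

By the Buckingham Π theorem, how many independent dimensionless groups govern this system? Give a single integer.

Exponent matrix [Θ,I] × [i,ΔT,X1]:
  Θ: [ 0  1 -3]
  I: [ 1  0  1]
Echelon form has 2 nonzero rows (pivots: i,ΔT)
3 vars − rank 2 = 1 Π group

1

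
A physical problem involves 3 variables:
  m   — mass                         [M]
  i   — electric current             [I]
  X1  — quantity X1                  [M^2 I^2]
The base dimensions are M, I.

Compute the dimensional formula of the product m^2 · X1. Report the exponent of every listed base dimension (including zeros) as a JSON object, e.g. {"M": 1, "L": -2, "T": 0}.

Exponent matrix [M,I] × [m,i,X1]:
  M: [ 1  0  2]
  I: [ 0  1  2]
  [M]: (2)·1+(1)·2 = 4
  [I]: (2)·0+(1)·2 = 2
⇒ M^4 I^2

{"M": 4, "I": 2}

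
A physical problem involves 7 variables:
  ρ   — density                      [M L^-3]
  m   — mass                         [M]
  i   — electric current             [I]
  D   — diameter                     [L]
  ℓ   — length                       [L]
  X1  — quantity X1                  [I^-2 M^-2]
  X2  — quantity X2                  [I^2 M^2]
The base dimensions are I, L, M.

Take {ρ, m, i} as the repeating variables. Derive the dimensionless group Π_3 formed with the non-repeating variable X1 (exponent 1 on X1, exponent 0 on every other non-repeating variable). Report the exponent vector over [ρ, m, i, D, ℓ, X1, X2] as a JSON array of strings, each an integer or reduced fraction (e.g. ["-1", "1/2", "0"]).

Exponent matrix [I,L,M] × [ρ,m,i,D,ℓ,X1,X2]:
  I: [ 0  0  1  0  0 -2  2]
  L: [-3  0  0  1  1  0  0]
  M: [ 1  1  0  0  0 -2  2]
Echelon form has 3 nonzero rows (pivots: ρ,m,i)
Pivot set = {ρ,m,i}, free = {D,ℓ,X1,X2}
RREF:
  r0: [   1    0    0 -1/3 -1/3    0    0]
  r1: [   0    1    0  1/3  1/3   -2    2]
  r2: [   0    0    1    0    0   -2    2]
Fix exponent of X1 at 1, D at 0, ℓ at 0, X2 at 0; solve each RREF row for its pivot's exponent:
  r0: exp(ρ) + (0)·1 = 0 ⇒ exp(ρ) = 0
  r1: exp(m) + (-2)·1 = 0 ⇒ exp(m) = 2
  r2: exp(i) + (-2)·1 = 0 ⇒ exp(i) = 2
Π_3 = m^2 · i^2 · X1

["0", "2", "2", "0", "0", "1", "0"]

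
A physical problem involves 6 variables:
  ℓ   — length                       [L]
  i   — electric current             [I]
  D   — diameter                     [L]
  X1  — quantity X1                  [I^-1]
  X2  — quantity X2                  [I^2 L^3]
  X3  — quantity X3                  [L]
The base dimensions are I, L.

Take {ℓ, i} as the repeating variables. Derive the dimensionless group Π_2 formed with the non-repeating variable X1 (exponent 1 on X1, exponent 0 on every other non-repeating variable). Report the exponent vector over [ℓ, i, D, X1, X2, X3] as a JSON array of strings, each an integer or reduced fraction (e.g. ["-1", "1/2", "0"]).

["0", "1", "0", "1", "0", "0"]

Exponent matrix [I,L] × [ℓ,i,D,X1,X2,X3]:
  I: [ 0  1  0 -1  2  0]
  L: [ 1  0  1  0  3  1]
RREF → pivots at {ℓ,i} ⇒ r = 2
Pivot set = {ℓ,i}, free = {D,X1,X2,X3}
RREF:
  r0: [   1    0    1    0    3    1]
  r1: [   0    1    0   -1    2    0]
Fix exponent of X1 at 1, D at 0, X2 at 0, X3 at 0; solve each RREF row for its pivot's exponent:
  r0: exp(ℓ) + (0)·1 = 0 ⇒ exp(ℓ) = 0
  r1: exp(i) + (-1)·1 = 0 ⇒ exp(i) = 1
Π_2 = i · X1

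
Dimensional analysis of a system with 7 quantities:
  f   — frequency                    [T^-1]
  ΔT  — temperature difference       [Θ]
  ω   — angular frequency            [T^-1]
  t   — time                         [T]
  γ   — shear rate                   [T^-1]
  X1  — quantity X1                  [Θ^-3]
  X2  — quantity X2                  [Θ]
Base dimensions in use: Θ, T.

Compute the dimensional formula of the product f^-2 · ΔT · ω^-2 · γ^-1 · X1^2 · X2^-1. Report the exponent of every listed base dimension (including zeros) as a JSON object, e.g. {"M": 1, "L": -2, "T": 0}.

{"Θ": -6, "T": 5}

Write exponents as rows Θ,T / cols f,ΔT,ω,t,γ,X1,X2:
  Θ: [ 0  1  0  0  0 -3  1]
  T: [-1  0 -1  1 -1  0  0]
  [Θ]: (-2)·0+(1)·1+(-2)·0+(-1)·0+(2)·-3+(-1)·1 = -6
  [T]: (-2)·-1+(1)·0+(-2)·-1+(-1)·-1+(2)·0+(-1)·0 = 5
⇒ Θ^-6 T^5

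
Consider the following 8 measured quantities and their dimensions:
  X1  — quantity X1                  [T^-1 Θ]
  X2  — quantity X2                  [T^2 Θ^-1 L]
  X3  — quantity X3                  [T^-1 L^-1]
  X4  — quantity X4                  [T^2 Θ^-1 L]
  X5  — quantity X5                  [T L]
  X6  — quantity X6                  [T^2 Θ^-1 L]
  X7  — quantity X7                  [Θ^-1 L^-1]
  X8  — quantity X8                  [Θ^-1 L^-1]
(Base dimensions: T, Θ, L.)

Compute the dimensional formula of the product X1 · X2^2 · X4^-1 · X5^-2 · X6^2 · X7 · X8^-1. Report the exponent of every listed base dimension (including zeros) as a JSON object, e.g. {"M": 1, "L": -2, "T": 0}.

Write exponents as rows T,Θ,L / cols X1,X2,X3,X4,X5,X6,X7,X8:
  T: [-1  2 -1  2  1  2  0  0]
  Θ: [ 1 -1  0 -1  0 -1 -1 -1]
  L: [ 0  1 -1  1  1  1 -1 -1]
  [T]: (1)·-1+(2)·2+(-1)·2+(-2)·1+(2)·2+(1)·0+(-1)·0 = 3
  [Θ]: (1)·1+(2)·-1+(-1)·-1+(-2)·0+(2)·-1+(1)·-1+(-1)·-1 = -2
  [L]: (1)·0+(2)·1+(-1)·1+(-2)·1+(2)·1+(1)·-1+(-1)·-1 = 1
⇒ T^3 Θ^-2 L

{"T": 3, "Θ": -2, "L": 1}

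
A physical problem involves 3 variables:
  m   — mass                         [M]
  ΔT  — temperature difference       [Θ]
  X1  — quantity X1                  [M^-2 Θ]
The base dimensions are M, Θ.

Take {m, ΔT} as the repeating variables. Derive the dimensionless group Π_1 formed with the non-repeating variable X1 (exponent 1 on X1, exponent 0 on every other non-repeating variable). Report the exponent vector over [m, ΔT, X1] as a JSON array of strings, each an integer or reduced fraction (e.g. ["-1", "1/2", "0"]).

Exponent matrix [M,Θ] × [m,ΔT,X1]:
  M: [ 1  0 -2]
  Θ: [ 0  1  1]
RREF → pivots at {m,ΔT} ⇒ r = 2
Repeat: m,ΔT; free: X1
RREF:
  r0: [   1    0   -2]
  r1: [   0    1    1]
Fix exponent of X1 at 1; solve each RREF row for its pivot's exponent:
  r0: exp(m) + (-2)·1 = 0 ⇒ exp(m) = 2
  r1: exp(ΔT) + (1)·1 = 0 ⇒ exp(ΔT) = -1
Π_1 = m^2 · ΔT^-1 · X1

["2", "-1", "1"]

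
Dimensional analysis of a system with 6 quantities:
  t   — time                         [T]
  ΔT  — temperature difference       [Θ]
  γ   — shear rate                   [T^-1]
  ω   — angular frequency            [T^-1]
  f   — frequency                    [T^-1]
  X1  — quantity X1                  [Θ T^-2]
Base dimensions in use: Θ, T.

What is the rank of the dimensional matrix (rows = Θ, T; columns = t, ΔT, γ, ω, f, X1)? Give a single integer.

2

Write exponents as rows Θ,T / cols t,ΔT,γ,ω,f,X1:
  Θ: [ 0  1  0  0  0  1]
  T: [ 1  0 -1 -1 -1 -2]
Row reduction gives pivot columns t,ΔT; rank = 2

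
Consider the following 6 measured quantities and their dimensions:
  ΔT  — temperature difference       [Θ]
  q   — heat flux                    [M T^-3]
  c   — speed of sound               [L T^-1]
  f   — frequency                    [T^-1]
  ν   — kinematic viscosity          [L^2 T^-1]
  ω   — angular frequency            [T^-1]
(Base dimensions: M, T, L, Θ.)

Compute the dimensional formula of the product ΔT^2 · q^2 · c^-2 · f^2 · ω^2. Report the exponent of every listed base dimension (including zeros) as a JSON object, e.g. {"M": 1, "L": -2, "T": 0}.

{"M": 2, "T": -8, "L": -2, "Θ": 2}

Write exponents as rows M,T,L,Θ / cols ΔT,q,c,f,ν,ω:
  M: [ 0  1  0  0  0  0]
  T: [ 0 -3 -1 -1 -1 -1]
  L: [ 0  0  1  0  2  0]
  Θ: [ 1  0  0  0  0  0]
  [M]: (2)·0+(2)·1+(-2)·0+(2)·0+(2)·0 = 2
  [T]: (2)·0+(2)·-3+(-2)·-1+(2)·-1+(2)·-1 = -8
  [L]: (2)·0+(2)·0+(-2)·1+(2)·0+(2)·0 = -2
  [Θ]: (2)·1+(2)·0+(-2)·0+(2)·0+(2)·0 = 2
⇒ M^2 T^-8 L^-2 Θ^2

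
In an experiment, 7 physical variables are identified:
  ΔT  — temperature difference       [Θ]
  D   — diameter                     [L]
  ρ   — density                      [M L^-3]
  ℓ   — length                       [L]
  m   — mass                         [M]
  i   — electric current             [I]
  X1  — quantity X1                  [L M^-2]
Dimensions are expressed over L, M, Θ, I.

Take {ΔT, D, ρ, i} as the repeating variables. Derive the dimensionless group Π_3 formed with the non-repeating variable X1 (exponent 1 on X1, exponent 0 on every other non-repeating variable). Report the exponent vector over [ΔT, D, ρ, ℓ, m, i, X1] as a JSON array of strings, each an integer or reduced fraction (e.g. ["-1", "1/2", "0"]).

["0", "5", "2", "0", "0", "0", "1"]

Dimensional matrix (L×M×Θ×I by ΔT×D×ρ×ℓ×m×i×X1):
  L: [ 0  1 -3  1  0  0  1]
  M: [ 0  0  1  0  1  0 -2]
  Θ: [ 1  0  0  0  0  0  0]
  I: [ 0  0  0  0  0  1  0]
Row reduction gives pivot columns ΔT,D,ρ,i; rank = 4
Repeat: ΔT,D,ρ,i; free: ℓ,m,X1
RREF:
  r0: [   1    0    0    0    0    0    0]
  r1: [   0    1    0    1    3    0   -5]
  r2: [   0    0    1    0    1    0   -2]
  r3: [   0    0    0    0    0    1    0]
Fix exponent of X1 at 1, ℓ at 0, m at 0; solve each RREF row for its pivot's exponent:
  r0: exp(ΔT) + (0)·1 = 0 ⇒ exp(ΔT) = 0
  r1: exp(D) + (-5)·1 = 0 ⇒ exp(D) = 5
  r2: exp(ρ) + (-2)·1 = 0 ⇒ exp(ρ) = 2
  r3: exp(i) + (0)·1 = 0 ⇒ exp(i) = 0
Π_3 = D^5 · ρ^2 · X1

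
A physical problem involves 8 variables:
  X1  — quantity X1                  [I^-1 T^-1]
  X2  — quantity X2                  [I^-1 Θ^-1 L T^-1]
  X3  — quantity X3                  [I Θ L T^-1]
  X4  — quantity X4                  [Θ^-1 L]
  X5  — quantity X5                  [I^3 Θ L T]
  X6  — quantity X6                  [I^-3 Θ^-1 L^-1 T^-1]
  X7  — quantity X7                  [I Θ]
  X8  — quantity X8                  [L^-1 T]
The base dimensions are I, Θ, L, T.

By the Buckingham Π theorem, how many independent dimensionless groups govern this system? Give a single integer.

Dimensional matrix (I×Θ×L×T by X1×X2×X3×X4×X5×X6×X7×X8):
  I: [-1 -1  1  0  3 -3  1  0]
  Θ: [ 0 -1  1 -1  1 -1  1  0]
  L: [ 0  1  1  1  1 -1  0 -1]
  T: [-1 -1 -1  0  1 -1  0  1]
RREF → pivots at {X1,X2,X3} ⇒ r = 3
n=8, r=3 ⇒ 5 dimensionless groups

5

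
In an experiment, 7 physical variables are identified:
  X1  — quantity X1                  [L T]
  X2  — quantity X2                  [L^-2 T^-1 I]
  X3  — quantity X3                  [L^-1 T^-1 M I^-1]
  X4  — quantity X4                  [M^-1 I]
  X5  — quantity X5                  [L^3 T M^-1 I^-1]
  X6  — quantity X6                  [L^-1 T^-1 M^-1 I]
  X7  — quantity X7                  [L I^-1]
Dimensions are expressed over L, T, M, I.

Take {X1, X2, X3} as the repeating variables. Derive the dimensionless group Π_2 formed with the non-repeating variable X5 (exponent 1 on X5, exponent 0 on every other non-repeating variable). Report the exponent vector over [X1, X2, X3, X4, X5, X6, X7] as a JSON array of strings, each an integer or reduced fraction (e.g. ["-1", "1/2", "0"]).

Exponent matrix [L,T,M,I] × [X1,X2,X3,X4,X5,X6,X7]:
  L: [ 1 -2 -1  0  3 -1  1]
  T: [ 1 -1 -1  0  1 -1  0]
  M: [ 0  0  1 -1 -1 -1  0]
  I: [ 0  1 -1  1 -1  1 -1]
Row reduction gives pivot columns X1,X2,X3; rank = 3
Pivot set = {X1,X2,X3}, free = {X4,X5,X6,X7}
RREF:
  r0: [   1    0    0   -1   -2   -2   -1]
  r1: [   0    1    0    0   -2    0   -1]
  r2: [   0    0    1   -1   -1   -1    0]
  r3: [   0    0    0    0    0    0    0]
Fix exponent of X5 at 1, X4 at 0, X6 at 0, X7 at 0; solve each RREF row for its pivot's exponent:
  r0: exp(X1) + (-2)·1 = 0 ⇒ exp(X1) = 2
  r1: exp(X2) + (-2)·1 = 0 ⇒ exp(X2) = 2
  r2: exp(X3) + (-1)·1 = 0 ⇒ exp(X3) = 1
Π_2 = X1^2 · X2^2 · X3 · X5

["2", "2", "1", "0", "1", "0", "0"]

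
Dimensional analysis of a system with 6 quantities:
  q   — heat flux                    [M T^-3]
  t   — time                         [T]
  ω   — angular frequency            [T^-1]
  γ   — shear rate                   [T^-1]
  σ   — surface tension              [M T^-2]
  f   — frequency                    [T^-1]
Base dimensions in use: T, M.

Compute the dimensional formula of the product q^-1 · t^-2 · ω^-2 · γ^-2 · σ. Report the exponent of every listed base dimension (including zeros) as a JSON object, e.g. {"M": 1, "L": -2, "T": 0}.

{"T": 3, "M": 0}

Exponent matrix [T,M] × [q,t,ω,γ,σ,f]:
  T: [-3  1 -1 -1 -2 -1]
  M: [ 1  0  0  0  1  0]
  [T]: (-1)·-3+(-2)·1+(-2)·-1+(-2)·-1+(1)·-2 = 3
  [M]: (-1)·1+(-2)·0+(-2)·0+(-2)·0+(1)·1 = 0
⇒ T^3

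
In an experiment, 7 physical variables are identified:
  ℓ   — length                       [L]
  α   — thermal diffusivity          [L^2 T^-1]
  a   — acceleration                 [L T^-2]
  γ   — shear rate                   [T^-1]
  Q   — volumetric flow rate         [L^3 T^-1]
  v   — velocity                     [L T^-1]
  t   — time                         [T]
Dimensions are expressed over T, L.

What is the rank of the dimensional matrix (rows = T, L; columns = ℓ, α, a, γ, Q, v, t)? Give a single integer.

Dimensional matrix (T×L by ℓ×α×a×γ×Q×v×t):
  T: [ 0 -1 -2 -1 -1 -1  1]
  L: [ 1  2  1  0  3  1  0]
Row reduction gives pivot columns ℓ,α; rank = 2

2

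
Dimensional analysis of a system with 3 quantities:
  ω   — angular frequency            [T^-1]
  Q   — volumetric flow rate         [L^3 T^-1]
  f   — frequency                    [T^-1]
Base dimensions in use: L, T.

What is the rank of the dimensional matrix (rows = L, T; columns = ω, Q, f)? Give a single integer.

Write exponents as rows L,T / cols ω,Q,f:
  L: [ 0  3  0]
  T: [-1 -1 -1]
Row reduction gives pivot columns ω,Q; rank = 2

2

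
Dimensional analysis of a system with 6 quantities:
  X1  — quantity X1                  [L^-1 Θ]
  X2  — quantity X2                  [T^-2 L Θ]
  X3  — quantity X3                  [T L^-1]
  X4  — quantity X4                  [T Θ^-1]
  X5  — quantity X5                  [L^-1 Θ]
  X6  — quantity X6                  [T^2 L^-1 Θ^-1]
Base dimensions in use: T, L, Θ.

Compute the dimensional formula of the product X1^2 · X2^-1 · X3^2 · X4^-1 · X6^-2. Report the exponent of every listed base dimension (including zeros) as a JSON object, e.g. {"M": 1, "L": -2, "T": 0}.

Exponent matrix [T,L,Θ] × [X1,X2,X3,X4,X5,X6]:
  T: [ 0 -2  1  1  0  2]
  L: [-1  1 -1  0 -1 -1]
  Θ: [ 1  1  0 -1  1 -1]
  [T]: (2)·0+(-1)·-2+(2)·1+(-1)·1+(-2)·2 = -1
  [L]: (2)·-1+(-1)·1+(2)·-1+(-1)·0+(-2)·-1 = -3
  [Θ]: (2)·1+(-1)·1+(2)·0+(-1)·-1+(-2)·-1 = 4
⇒ T^-1 L^-3 Θ^4

{"T": -1, "L": -3, "Θ": 4}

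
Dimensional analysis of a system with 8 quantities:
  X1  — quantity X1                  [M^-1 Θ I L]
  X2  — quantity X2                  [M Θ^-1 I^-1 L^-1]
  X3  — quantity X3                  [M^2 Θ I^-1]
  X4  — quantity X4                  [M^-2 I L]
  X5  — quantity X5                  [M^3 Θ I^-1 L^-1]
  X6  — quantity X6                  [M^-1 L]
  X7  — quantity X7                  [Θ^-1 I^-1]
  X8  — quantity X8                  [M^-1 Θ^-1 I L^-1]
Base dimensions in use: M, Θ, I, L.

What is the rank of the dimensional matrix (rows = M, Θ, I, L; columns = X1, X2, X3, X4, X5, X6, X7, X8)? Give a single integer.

Exponent matrix [M,Θ,I,L] × [X1,X2,X3,X4,X5,X6,X7,X8]:
  M: [-1  1  2 -2  3 -1  0 -1]
  Θ: [ 1 -1  1  0  1  0 -1 -1]
  I: [ 1 -1 -1  1 -1  0 -1  1]
  L: [ 1 -1  0  1 -1  1  0 -1]
Echelon form has 3 nonzero rows (pivots: X1,X3,X4)

3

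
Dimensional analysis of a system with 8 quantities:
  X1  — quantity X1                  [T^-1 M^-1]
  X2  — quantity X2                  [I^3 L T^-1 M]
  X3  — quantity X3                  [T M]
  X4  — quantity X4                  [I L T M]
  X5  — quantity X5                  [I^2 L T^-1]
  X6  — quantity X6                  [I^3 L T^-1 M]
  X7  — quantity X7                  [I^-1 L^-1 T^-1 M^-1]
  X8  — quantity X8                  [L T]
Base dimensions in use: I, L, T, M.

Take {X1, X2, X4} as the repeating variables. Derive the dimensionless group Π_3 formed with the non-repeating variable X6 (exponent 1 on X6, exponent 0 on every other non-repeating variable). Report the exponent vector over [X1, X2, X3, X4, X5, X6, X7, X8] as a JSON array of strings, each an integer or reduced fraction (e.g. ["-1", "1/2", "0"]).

Exponent matrix [I,L,T,M] × [X1,X2,X3,X4,X5,X6,X7,X8]:
  I: [ 0  3  0  1  2  3 -1  0]
  L: [ 0  1  0  1  1  1 -1  1]
  T: [-1 -1  1  1 -1 -1 -1  1]
  M: [-1  1  1  1  0  1 -1  0]
Row reduction gives pivot columns X1,X2,X4; rank = 3
Repeat: X1,X2,X4; free: X3,X5,X6,X7,X8
RREF:
  r0: [   1    0   -1    0    1    0    0    1]
  r1: [   0    1    0    0  1/2    1    0 -1/2]
  r2: [   0    0    0    1  1/2    0   -1  3/2]
  r3: [   0    0    0    0    0    0    0    0]
Fix exponent of X6 at 1, X3 at 0, X5 at 0, X7 at 0, X8 at 0; solve each RREF row for its pivot's exponent:
  r0: exp(X1) + (0)·1 = 0 ⇒ exp(X1) = 0
  r1: exp(X2) + (1)·1 = 0 ⇒ exp(X2) = -1
  r2: exp(X4) + (0)·1 = 0 ⇒ exp(X4) = 0
Π_3 = X2^-1 · X6

["0", "-1", "0", "0", "0", "1", "0", "0"]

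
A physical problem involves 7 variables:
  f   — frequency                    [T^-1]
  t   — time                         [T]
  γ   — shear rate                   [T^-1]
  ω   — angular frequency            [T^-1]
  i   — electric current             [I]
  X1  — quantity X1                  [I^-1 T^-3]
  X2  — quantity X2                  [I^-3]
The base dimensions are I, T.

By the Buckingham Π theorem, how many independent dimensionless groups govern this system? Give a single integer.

Dimensional matrix (I×T by f×t×γ×ω×i×X1×X2):
  I: [ 0  0  0  0  1 -1 -3]
  T: [-1  1 -1 -1  0 -3  0]
Echelon form has 2 nonzero rows (pivots: f,i)
7 vars − rank 2 = 5 Π groups

5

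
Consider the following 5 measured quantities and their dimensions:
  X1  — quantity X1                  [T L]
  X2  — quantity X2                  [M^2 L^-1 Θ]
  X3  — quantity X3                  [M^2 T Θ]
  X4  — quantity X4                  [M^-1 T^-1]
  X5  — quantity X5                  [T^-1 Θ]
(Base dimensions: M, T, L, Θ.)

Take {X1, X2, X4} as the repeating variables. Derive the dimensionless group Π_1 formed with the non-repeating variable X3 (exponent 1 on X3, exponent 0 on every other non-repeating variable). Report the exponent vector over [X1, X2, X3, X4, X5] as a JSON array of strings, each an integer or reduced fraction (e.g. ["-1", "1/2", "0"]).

["-1", "-1", "1", "0", "0"]

Dimensional matrix (M×T×L×Θ by X1×X2×X3×X4×X5):
  M: [ 0  2  2 -1  0]
  T: [ 1  0  1 -1 -1]
  L: [ 1 -1  0  0  0]
  Θ: [ 0  1  1  0  1]
Row reduction gives pivot columns X1,X2,X4; rank = 3
Pivot set = {X1,X2,X4}, free = {X3,X5}
RREF:
  r0: [   1    0    1    0    1]
  r1: [   0    1    1    0    1]
  r2: [   0    0    0    1    2]
  r3: [   0    0    0    0    0]
Fix exponent of X3 at 1, X5 at 0; solve each RREF row for its pivot's exponent:
  r0: exp(X1) + (1)·1 = 0 ⇒ exp(X1) = -1
  r1: exp(X2) + (1)·1 = 0 ⇒ exp(X2) = -1
  r2: exp(X4) + (0)·1 = 0 ⇒ exp(X4) = 0
Π_1 = X1^-1 · X2^-1 · X3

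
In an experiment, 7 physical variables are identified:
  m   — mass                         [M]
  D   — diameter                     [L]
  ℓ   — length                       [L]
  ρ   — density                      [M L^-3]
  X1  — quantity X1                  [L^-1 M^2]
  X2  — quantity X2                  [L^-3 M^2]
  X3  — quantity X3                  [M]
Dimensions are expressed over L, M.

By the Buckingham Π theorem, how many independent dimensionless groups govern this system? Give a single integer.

Write exponents as rows L,M / cols m,D,ℓ,ρ,X1,X2,X3:
  L: [ 0  1  1 -3 -1 -3  0]
  M: [ 1  0  0  1  2  2  1]
Row reduction gives pivot columns m,D; rank = 2
n=7, r=2 ⇒ 5 dimensionless groups

5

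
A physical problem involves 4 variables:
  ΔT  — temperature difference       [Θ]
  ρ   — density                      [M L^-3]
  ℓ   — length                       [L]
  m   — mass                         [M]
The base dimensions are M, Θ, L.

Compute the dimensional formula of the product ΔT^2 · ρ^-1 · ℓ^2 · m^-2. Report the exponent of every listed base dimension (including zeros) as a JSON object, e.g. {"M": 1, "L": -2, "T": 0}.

Write exponents as rows M,Θ,L / cols ΔT,ρ,ℓ,m:
  M: [ 0  1  0  1]
  Θ: [ 1  0  0  0]
  L: [ 0 -3  1  0]
  [M]: (2)·0+(-1)·1+(2)·0+(-2)·1 = -3
  [Θ]: (2)·1+(-1)·0+(2)·0+(-2)·0 = 2
  [L]: (2)·0+(-1)·-3+(2)·1+(-2)·0 = 5
⇒ M^-3 Θ^2 L^5

{"M": -3, "Θ": 2, "L": 5}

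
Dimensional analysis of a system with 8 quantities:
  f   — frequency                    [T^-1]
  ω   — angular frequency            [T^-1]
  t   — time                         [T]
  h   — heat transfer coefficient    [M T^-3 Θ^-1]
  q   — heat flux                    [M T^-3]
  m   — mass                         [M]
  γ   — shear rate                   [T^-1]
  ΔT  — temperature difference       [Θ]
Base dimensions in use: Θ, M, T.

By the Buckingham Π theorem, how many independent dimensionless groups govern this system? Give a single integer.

Exponent matrix [Θ,M,T] × [f,ω,t,h,q,m,γ,ΔT]:
  Θ: [ 0  0  0 -1  0  0  0  1]
  M: [ 0  0  0  1  1  1  0  0]
  T: [-1 -1  1 -3 -3  0 -1  0]
Row reduction gives pivot columns f,h,q; rank = 3
Π count = n − r = 8 − 3 = 5

5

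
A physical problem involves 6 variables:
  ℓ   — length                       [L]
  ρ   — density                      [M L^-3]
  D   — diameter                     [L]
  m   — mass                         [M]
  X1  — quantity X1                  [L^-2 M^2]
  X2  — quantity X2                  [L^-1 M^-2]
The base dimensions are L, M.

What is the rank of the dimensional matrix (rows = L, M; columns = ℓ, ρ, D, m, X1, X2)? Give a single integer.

2

Dimensional matrix (L×M by ℓ×ρ×D×m×X1×X2):
  L: [ 1 -3  1  0 -2 -1]
  M: [ 0  1  0  1  2 -2]
RREF → pivots at {ℓ,ρ} ⇒ r = 2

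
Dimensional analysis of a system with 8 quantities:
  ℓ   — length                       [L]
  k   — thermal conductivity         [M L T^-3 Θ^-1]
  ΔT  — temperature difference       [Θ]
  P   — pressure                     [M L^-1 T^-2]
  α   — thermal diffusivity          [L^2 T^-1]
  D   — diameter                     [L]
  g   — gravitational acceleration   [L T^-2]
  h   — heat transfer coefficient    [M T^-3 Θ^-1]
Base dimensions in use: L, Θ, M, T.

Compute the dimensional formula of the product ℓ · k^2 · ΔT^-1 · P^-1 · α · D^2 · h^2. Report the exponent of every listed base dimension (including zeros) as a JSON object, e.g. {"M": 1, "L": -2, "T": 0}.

Write exponents as rows L,Θ,M,T / cols ℓ,k,ΔT,P,α,D,g,h:
  L: [ 1  1  0 -1  2  1  1  0]
  Θ: [ 0 -1  1  0  0  0  0 -1]
  M: [ 0  1  0  1  0  0  0  1]
  T: [ 0 -3  0 -2 -1  0 -2 -3]
  [L]: (1)·1+(2)·1+(-1)·0+(-1)·-1+(1)·2+(2)·1+(2)·0 = 8
  [Θ]: (1)·0+(2)·-1+(-1)·1+(-1)·0+(1)·0+(2)·0+(2)·-1 = -5
  [M]: (1)·0+(2)·1+(-1)·0+(-1)·1+(1)·0+(2)·0+(2)·1 = 3
  [T]: (1)·0+(2)·-3+(-1)·0+(-1)·-2+(1)·-1+(2)·0+(2)·-3 = -11
⇒ L^8 Θ^-5 M^3 T^-11

{"L": 8, "Θ": -5, "M": 3, "T": -11}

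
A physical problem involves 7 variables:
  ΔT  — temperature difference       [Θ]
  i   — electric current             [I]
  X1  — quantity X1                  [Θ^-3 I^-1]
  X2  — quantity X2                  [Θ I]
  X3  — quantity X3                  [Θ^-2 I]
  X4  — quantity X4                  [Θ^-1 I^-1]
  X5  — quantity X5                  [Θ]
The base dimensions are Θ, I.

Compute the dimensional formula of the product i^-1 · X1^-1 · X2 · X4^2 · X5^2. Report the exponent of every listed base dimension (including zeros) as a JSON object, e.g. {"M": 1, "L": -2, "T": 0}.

Write exponents as rows Θ,I / cols ΔT,i,X1,X2,X3,X4,X5:
  Θ: [ 1  0 -3  1 -2 -1  1]
  I: [ 0  1 -1  1  1 -1  0]
  [Θ]: (-1)·0+(-1)·-3+(1)·1+(2)·-1+(2)·1 = 4
  [I]: (-1)·1+(-1)·-1+(1)·1+(2)·-1+(2)·0 = -1
⇒ Θ^4 I^-1

{"Θ": 4, "I": -1}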